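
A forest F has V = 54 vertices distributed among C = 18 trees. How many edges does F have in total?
36 (Each of the 18 component trees on V_i vertices has V_i - 1 edges; summing gives V - C = 54 - 18 = 36)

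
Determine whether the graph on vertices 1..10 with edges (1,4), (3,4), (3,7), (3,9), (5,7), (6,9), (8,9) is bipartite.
Yes. Partition: {1, 2, 3, 5, 6, 8, 10}, {4, 7, 9}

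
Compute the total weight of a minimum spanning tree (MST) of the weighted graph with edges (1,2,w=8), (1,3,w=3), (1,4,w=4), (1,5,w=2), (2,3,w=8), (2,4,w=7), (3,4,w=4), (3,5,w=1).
14 (MST edges: (1,4,w=4), (1,5,w=2), (2,4,w=7), (3,5,w=1); sum of weights 4 + 2 + 7 + 1 = 14)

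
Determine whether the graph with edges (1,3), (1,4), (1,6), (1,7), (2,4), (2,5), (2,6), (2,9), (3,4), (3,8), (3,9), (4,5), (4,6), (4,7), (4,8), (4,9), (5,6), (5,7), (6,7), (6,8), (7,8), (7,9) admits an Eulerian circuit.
Yes (the graph is connected and all 9 vertices have even degree)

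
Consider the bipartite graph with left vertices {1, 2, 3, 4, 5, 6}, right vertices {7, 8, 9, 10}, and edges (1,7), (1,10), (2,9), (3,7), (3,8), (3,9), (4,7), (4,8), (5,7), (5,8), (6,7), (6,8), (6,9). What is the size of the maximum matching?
4 (matching: (1,10), (2,9), (3,8), (4,7); upper bound min(|L|,|R|) = min(6,4) = 4)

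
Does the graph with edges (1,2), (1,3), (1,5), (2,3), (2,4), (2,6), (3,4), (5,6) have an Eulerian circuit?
No (2 vertices have odd degree: {1, 3}; Eulerian circuit requires 0)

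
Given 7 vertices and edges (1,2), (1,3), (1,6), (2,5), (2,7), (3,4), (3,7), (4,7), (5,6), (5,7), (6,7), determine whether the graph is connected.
Yes (BFS from 1 visits [1, 2, 3, 6, 5, 7, 4] — all 7 vertices reached)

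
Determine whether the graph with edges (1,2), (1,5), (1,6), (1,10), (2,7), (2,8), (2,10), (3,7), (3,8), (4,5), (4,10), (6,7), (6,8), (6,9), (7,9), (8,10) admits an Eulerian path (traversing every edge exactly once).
Yes — and in fact it has an Eulerian circuit (the graph is connected and all 10 vertices have even degree)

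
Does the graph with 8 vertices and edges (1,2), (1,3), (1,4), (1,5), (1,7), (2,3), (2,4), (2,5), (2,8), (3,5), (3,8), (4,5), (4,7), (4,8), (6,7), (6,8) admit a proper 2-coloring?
No (odd cycle of length 3: 3 -> 1 -> 2 -> 3)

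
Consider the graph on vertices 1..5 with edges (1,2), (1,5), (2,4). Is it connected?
No, it has 2 components: {1, 2, 4, 5}, {3}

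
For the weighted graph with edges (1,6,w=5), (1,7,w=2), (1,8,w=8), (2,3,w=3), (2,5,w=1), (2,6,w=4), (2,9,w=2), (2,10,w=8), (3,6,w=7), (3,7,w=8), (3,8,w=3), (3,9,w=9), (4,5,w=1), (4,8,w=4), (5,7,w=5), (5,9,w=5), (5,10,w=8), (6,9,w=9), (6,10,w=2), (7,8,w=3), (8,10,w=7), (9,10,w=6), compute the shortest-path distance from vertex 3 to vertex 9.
5 (path: 3 -> 2 -> 9; weights 3 + 2 = 5)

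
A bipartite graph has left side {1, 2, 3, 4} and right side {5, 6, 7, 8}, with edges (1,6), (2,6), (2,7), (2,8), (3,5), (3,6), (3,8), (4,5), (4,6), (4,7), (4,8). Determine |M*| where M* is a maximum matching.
4 (matching: (1,6), (2,8), (3,5), (4,7); upper bound min(|L|,|R|) = min(4,4) = 4)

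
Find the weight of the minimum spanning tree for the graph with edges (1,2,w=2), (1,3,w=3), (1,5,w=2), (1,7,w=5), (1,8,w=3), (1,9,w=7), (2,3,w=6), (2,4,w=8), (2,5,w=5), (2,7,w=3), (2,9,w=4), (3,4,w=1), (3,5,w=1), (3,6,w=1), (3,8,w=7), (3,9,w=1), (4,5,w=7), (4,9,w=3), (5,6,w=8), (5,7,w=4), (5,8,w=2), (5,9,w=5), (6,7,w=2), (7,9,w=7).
12 (MST edges: (1,2,w=2), (1,5,w=2), (3,4,w=1), (3,5,w=1), (3,6,w=1), (3,9,w=1), (5,8,w=2), (6,7,w=2); sum of weights 2 + 2 + 1 + 1 + 1 + 1 + 2 + 2 = 12)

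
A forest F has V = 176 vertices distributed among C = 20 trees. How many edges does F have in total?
156 (Each of the 20 component trees on V_i vertices has V_i - 1 edges; summing gives V - C = 176 - 20 = 156)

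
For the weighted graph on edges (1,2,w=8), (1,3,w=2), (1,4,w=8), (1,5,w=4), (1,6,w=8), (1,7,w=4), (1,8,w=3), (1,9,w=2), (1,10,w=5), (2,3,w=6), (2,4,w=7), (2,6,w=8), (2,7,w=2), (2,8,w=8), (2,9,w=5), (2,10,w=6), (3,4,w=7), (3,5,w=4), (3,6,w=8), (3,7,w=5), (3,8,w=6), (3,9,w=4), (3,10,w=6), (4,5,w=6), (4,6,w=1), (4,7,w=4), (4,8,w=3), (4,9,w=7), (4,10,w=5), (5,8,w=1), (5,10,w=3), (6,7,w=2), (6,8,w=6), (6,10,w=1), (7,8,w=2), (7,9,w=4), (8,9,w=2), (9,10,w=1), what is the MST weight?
14 (MST edges: (1,3,w=2), (1,9,w=2), (2,7,w=2), (4,6,w=1), (5,8,w=1), (6,7,w=2), (6,10,w=1), (7,8,w=2), (9,10,w=1); sum of weights 2 + 2 + 2 + 1 + 1 + 2 + 1 + 2 + 1 = 14)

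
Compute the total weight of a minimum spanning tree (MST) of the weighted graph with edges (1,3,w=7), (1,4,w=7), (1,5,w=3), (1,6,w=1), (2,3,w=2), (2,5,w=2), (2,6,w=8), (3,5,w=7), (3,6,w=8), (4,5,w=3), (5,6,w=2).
10 (MST edges: (1,6,w=1), (2,3,w=2), (2,5,w=2), (4,5,w=3), (5,6,w=2); sum of weights 1 + 2 + 2 + 3 + 2 = 10)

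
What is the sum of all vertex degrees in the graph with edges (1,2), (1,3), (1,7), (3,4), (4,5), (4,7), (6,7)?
14 (handshake: sum of degrees = 2|E| = 2 x 7 = 14)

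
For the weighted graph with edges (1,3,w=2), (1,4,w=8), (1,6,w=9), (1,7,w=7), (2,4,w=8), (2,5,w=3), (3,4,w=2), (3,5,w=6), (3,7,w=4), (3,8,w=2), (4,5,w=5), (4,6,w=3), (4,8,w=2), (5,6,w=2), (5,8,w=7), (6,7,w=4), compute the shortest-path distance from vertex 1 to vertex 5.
8 (path: 1 -> 3 -> 5; weights 2 + 6 = 8)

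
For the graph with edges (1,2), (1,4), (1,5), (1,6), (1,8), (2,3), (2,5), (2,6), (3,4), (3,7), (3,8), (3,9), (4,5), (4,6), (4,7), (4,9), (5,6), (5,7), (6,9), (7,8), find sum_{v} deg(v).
40 (handshake: sum of degrees = 2|E| = 2 x 20 = 40)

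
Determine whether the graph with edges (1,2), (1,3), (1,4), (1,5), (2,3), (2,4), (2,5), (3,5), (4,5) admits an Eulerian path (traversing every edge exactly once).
Yes (the graph is connected and exactly 2 vertices have odd degree: {3, 4}; any Eulerian path must start and end at those)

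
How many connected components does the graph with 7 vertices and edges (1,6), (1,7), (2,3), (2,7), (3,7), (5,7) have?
2 (components: {1, 2, 3, 5, 6, 7}, {4})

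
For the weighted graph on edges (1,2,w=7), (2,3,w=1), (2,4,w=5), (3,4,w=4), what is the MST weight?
12 (MST edges: (1,2,w=7), (2,3,w=1), (3,4,w=4); sum of weights 7 + 1 + 4 = 12)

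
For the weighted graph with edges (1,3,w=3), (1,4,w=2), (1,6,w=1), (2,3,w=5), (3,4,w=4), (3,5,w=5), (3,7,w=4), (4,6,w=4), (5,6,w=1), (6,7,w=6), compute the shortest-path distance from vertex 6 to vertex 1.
1 (path: 6 -> 1; weights 1 = 1)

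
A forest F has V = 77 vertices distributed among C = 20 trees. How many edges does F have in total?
57 (Each of the 20 component trees on V_i vertices has V_i - 1 edges; summing gives V - C = 77 - 20 = 57)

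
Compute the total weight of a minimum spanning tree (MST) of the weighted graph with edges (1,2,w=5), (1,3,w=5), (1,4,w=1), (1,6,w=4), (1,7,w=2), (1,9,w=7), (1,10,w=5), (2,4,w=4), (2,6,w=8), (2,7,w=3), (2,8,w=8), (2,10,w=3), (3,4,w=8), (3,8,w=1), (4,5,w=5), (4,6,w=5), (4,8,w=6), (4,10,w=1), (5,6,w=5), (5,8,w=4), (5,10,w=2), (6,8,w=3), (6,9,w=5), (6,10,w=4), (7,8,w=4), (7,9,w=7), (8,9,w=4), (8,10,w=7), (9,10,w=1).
18 (MST edges: (1,4,w=1), (1,6,w=4), (1,7,w=2), (2,7,w=3), (3,8,w=1), (4,10,w=1), (5,10,w=2), (6,8,w=3), (9,10,w=1); sum of weights 1 + 4 + 2 + 3 + 1 + 1 + 2 + 3 + 1 = 18)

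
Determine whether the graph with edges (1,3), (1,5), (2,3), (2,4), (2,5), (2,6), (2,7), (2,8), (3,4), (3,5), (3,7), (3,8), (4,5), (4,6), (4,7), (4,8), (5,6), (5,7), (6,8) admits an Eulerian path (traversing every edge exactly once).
Yes — and in fact it has an Eulerian circuit (the graph is connected and all 8 vertices have even degree)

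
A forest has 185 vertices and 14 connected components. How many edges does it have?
171 (Each of the 14 component trees on V_i vertices has V_i - 1 edges; summing gives V - C = 185 - 14 = 171)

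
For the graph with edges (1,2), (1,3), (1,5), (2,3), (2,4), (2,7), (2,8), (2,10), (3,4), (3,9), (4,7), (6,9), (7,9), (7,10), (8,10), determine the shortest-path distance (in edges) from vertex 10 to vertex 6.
3 (path: 10 -> 7 -> 9 -> 6, 3 edges)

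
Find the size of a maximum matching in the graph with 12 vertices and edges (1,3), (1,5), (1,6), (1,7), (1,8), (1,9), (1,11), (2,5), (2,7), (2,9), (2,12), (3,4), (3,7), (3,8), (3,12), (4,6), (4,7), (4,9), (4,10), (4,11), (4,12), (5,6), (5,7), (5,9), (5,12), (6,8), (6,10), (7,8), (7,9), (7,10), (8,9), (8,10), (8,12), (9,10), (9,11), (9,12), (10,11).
6 (matching: (1,11), (2,7), (3,8), (4,9), (5,12), (6,10); upper bound floor(n/2) = floor(12/2) = 6)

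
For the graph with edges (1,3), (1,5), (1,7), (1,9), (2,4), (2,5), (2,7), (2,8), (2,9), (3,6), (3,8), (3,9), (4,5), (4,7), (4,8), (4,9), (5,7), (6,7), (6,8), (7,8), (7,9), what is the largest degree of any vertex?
7 (attained at vertex 7)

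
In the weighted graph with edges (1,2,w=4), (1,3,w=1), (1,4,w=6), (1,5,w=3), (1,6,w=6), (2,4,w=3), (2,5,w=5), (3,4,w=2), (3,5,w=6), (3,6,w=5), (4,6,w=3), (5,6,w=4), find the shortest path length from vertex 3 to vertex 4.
2 (path: 3 -> 4; weights 2 = 2)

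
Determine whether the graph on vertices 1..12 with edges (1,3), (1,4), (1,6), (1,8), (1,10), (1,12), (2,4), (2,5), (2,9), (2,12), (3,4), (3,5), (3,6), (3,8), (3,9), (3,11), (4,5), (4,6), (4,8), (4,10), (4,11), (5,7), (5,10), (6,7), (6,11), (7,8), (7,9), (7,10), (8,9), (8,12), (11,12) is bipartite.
No (odd cycle of length 3: 8 -> 1 -> 3 -> 8)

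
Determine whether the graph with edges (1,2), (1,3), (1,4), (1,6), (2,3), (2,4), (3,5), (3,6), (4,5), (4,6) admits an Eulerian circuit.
No (2 vertices have odd degree: {2, 6}; Eulerian circuit requires 0)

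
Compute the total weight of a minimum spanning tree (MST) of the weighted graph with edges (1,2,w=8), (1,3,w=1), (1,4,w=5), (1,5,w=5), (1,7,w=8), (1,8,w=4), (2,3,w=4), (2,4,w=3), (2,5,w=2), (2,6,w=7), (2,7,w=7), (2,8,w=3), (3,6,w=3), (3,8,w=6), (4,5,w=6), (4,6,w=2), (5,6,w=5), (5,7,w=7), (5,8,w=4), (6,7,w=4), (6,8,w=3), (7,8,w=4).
18 (MST edges: (1,3,w=1), (2,4,w=3), (2,5,w=2), (2,8,w=3), (3,6,w=3), (4,6,w=2), (6,7,w=4); sum of weights 1 + 3 + 2 + 3 + 3 + 2 + 4 = 18)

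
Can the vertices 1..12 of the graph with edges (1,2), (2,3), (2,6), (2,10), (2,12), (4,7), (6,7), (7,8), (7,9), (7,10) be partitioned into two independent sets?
Yes. Partition: {1, 3, 4, 5, 6, 8, 9, 10, 11, 12}, {2, 7}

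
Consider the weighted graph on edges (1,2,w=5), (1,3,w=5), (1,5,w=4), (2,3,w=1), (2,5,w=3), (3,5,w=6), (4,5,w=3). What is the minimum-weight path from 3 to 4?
7 (path: 3 -> 2 -> 5 -> 4; weights 1 + 3 + 3 = 7)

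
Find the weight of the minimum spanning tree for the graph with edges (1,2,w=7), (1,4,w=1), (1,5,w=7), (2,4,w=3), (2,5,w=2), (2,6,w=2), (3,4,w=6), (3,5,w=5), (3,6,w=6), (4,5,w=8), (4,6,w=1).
11 (MST edges: (1,4,w=1), (2,5,w=2), (2,6,w=2), (3,5,w=5), (4,6,w=1); sum of weights 1 + 2 + 2 + 5 + 1 = 11)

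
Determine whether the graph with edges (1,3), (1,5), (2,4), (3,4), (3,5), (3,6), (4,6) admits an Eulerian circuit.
No (2 vertices have odd degree: {2, 4}; Eulerian circuit requires 0)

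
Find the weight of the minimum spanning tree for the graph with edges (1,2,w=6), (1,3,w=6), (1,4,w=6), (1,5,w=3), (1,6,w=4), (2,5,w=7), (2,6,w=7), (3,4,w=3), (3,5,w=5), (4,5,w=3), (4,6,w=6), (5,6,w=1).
16 (MST edges: (1,2,w=6), (1,5,w=3), (3,4,w=3), (4,5,w=3), (5,6,w=1); sum of weights 6 + 3 + 3 + 3 + 1 = 16)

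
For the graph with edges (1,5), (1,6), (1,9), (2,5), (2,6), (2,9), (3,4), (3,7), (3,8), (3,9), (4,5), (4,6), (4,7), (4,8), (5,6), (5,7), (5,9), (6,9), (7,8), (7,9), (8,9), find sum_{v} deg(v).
42 (handshake: sum of degrees = 2|E| = 2 x 21 = 42)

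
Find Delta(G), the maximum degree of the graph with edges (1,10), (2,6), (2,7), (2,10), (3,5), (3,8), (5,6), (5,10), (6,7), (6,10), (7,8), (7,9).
4 (attained at vertices 6, 7, 10)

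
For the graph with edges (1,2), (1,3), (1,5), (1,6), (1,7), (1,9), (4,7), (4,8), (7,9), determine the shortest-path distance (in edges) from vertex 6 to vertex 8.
4 (path: 6 -> 1 -> 7 -> 4 -> 8, 4 edges)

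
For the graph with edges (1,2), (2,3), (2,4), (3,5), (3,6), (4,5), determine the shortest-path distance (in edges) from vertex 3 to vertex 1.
2 (path: 3 -> 2 -> 1, 2 edges)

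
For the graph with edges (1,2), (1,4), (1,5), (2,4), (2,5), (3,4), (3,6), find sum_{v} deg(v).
14 (handshake: sum of degrees = 2|E| = 2 x 7 = 14)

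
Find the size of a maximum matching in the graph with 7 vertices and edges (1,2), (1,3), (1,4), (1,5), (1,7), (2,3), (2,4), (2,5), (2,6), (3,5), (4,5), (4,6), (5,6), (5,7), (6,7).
3 (matching: (1,7), (2,5), (4,6); upper bound floor(n/2) = floor(7/2) = 3)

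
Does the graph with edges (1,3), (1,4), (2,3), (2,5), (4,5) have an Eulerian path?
Yes — and in fact it has an Eulerian circuit (the graph is connected and all 5 vertices have even degree)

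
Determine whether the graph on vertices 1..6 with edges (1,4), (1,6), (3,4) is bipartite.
Yes. Partition: {1, 2, 3, 5}, {4, 6}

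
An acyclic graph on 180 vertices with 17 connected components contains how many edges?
163 (Each of the 17 component trees on V_i vertices has V_i - 1 edges; summing gives V - C = 180 - 17 = 163)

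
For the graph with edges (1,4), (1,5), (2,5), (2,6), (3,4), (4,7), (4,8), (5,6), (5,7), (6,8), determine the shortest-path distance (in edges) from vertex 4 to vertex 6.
2 (path: 4 -> 8 -> 6, 2 edges)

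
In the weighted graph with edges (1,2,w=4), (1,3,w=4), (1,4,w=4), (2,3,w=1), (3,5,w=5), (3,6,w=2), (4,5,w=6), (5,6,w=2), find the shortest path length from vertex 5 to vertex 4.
6 (path: 5 -> 4; weights 6 = 6)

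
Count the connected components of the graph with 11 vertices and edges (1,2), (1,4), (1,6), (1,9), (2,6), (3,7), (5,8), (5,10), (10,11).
3 (components: {1, 2, 4, 6, 9}, {3, 7}, {5, 8, 10, 11})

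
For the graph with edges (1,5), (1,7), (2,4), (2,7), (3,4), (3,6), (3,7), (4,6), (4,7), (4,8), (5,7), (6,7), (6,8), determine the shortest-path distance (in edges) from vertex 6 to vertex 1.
2 (path: 6 -> 7 -> 1, 2 edges)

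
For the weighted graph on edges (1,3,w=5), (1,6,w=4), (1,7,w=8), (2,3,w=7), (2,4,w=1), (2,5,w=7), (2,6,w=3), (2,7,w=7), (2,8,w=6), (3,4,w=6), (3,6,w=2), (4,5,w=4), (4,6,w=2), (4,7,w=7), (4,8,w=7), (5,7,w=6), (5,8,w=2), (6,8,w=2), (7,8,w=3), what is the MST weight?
16 (MST edges: (1,6,w=4), (2,4,w=1), (3,6,w=2), (4,6,w=2), (5,8,w=2), (6,8,w=2), (7,8,w=3); sum of weights 4 + 1 + 2 + 2 + 2 + 2 + 3 = 16)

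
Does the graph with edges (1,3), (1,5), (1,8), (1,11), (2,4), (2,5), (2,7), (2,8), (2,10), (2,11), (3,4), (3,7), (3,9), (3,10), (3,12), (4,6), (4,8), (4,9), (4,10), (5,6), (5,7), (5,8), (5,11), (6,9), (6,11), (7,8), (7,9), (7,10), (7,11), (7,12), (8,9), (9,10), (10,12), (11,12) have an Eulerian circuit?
Yes (the graph is connected and all 12 vertices have even degree)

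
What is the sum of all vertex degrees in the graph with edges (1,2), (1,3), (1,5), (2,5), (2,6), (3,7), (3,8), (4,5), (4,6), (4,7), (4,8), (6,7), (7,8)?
26 (handshake: sum of degrees = 2|E| = 2 x 13 = 26)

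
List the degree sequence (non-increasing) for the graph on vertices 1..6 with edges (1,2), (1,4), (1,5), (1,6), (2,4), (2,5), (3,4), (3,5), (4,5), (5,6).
[5, 4, 4, 3, 2, 2] (degrees: deg(1)=4, deg(2)=3, deg(3)=2, deg(4)=4, deg(5)=5, deg(6)=2)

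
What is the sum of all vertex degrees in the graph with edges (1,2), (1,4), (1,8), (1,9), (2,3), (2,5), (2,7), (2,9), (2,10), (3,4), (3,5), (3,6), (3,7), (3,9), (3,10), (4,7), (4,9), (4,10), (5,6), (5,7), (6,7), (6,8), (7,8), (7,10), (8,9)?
50 (handshake: sum of degrees = 2|E| = 2 x 25 = 50)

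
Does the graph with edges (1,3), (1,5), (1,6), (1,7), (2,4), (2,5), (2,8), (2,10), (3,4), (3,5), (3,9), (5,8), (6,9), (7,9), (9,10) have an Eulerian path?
Yes — and in fact it has an Eulerian circuit (the graph is connected and all 10 vertices have even degree)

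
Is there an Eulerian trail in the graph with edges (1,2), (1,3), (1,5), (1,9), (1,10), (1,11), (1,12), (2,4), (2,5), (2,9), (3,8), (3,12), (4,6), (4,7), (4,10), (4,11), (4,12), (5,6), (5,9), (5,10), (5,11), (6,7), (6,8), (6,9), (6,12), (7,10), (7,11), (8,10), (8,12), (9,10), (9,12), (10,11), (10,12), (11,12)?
Yes (the graph is connected and exactly 2 vertices have odd degree: {1, 3}; any Eulerian path must start and end at those)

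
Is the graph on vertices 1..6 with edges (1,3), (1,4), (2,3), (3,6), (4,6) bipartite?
Yes. Partition: {1, 2, 5, 6}, {3, 4}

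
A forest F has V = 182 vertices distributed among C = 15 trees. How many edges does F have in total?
167 (Each of the 15 component trees on V_i vertices has V_i - 1 edges; summing gives V - C = 182 - 15 = 167)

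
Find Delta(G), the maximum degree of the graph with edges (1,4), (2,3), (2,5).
2 (attained at vertex 2)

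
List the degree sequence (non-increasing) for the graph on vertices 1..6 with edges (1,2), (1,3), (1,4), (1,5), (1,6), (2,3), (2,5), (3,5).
[5, 3, 3, 3, 1, 1] (degrees: deg(1)=5, deg(2)=3, deg(3)=3, deg(4)=1, deg(5)=3, deg(6)=1)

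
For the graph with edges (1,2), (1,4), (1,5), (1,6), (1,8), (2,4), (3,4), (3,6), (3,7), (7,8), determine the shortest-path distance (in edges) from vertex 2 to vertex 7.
3 (path: 2 -> 1 -> 8 -> 7, 3 edges)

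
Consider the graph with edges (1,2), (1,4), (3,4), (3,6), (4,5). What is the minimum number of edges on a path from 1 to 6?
3 (path: 1 -> 4 -> 3 -> 6, 3 edges)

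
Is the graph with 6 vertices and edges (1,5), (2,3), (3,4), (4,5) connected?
No, it has 2 components: {1, 2, 3, 4, 5}, {6}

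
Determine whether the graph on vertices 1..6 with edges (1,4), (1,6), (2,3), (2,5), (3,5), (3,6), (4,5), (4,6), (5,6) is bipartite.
No (odd cycle of length 3: 6 -> 1 -> 4 -> 6)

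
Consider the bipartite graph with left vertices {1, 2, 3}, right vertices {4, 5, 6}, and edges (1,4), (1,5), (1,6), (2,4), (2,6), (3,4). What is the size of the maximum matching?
3 (matching: (1,5), (2,6), (3,4); upper bound min(|L|,|R|) = min(3,3) = 3)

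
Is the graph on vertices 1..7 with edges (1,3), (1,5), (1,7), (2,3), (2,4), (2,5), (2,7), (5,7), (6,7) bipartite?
No (odd cycle of length 3: 5 -> 1 -> 7 -> 5)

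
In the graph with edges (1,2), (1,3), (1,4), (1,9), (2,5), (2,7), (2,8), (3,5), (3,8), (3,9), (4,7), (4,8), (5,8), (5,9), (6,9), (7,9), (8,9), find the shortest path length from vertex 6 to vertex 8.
2 (path: 6 -> 9 -> 8, 2 edges)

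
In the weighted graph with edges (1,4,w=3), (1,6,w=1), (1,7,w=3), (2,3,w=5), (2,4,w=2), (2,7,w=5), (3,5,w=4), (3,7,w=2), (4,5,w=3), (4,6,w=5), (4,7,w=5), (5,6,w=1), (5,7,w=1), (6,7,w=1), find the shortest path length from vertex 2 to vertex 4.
2 (path: 2 -> 4; weights 2 = 2)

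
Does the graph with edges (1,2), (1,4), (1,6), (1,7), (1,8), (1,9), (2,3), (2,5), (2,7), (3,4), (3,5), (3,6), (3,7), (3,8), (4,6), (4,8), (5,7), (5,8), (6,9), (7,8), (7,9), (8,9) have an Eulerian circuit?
Yes (the graph is connected and all 9 vertices have even degree)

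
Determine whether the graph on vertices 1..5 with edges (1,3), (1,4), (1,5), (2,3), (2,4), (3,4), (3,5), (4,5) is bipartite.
No (odd cycle of length 3: 4 -> 1 -> 5 -> 4)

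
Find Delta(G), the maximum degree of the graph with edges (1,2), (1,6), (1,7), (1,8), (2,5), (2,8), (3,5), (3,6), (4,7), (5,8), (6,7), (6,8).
4 (attained at vertices 1, 6, 8)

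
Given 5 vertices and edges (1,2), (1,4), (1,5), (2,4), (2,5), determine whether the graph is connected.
No, it has 2 components: {1, 2, 4, 5}, {3}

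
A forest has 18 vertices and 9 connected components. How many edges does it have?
9 (Each of the 9 component trees on V_i vertices has V_i - 1 edges; summing gives V - C = 18 - 9 = 9)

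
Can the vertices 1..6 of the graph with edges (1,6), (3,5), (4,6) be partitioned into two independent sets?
Yes. Partition: {1, 2, 3, 4}, {5, 6}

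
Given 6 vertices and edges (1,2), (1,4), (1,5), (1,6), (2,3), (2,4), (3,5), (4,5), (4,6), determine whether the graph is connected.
Yes (BFS from 1 visits [1, 2, 4, 5, 6, 3] — all 6 vertices reached)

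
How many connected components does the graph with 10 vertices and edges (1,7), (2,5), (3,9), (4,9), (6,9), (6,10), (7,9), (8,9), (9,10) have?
2 (components: {1, 3, 4, 6, 7, 8, 9, 10}, {2, 5})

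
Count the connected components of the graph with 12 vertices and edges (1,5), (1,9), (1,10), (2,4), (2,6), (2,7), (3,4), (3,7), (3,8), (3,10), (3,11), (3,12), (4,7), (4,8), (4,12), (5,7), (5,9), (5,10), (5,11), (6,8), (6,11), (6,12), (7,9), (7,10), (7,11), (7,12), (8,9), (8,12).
1 (components: {1, 2, 3, 4, 5, 6, 7, 8, 9, 10, 11, 12})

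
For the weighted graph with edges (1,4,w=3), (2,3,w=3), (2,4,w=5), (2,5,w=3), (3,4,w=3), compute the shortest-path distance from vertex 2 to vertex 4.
5 (path: 2 -> 4; weights 5 = 5)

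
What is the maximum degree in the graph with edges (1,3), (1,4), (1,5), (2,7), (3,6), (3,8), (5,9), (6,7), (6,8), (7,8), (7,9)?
4 (attained at vertex 7)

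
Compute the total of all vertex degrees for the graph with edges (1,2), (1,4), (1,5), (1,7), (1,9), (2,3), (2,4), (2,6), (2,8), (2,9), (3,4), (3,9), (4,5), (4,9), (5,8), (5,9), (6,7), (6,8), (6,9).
38 (handshake: sum of degrees = 2|E| = 2 x 19 = 38)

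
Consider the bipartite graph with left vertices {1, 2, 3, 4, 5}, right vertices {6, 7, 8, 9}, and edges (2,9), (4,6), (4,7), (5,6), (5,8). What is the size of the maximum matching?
3 (matching: (2,9), (4,7), (5,8); upper bound min(|L|,|R|) = min(5,4) = 4)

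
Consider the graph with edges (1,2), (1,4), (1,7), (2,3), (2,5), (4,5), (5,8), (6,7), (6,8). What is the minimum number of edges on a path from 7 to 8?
2 (path: 7 -> 6 -> 8, 2 edges)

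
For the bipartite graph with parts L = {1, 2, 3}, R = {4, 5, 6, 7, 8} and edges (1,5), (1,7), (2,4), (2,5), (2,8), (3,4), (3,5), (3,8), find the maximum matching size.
3 (matching: (1,7), (2,8), (3,5); upper bound min(|L|,|R|) = min(3,5) = 3)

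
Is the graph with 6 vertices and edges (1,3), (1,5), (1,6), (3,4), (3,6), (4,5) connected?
No, it has 2 components: {1, 3, 4, 5, 6}, {2}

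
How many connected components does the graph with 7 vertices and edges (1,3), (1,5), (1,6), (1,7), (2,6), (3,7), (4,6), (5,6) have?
1 (components: {1, 2, 3, 4, 5, 6, 7})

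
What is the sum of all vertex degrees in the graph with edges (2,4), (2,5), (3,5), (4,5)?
8 (handshake: sum of degrees = 2|E| = 2 x 4 = 8)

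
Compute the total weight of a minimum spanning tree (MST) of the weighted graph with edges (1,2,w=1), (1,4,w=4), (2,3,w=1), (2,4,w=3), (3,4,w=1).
3 (MST edges: (1,2,w=1), (2,3,w=1), (3,4,w=1); sum of weights 1 + 1 + 1 = 3)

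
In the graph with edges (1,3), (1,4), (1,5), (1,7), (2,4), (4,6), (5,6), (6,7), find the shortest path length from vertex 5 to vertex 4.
2 (path: 5 -> 1 -> 4, 2 edges)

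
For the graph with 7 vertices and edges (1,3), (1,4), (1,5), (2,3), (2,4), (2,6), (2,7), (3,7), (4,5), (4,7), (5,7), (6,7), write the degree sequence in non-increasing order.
[5, 4, 4, 3, 3, 3, 2] (degrees: deg(1)=3, deg(2)=4, deg(3)=3, deg(4)=4, deg(5)=3, deg(6)=2, deg(7)=5)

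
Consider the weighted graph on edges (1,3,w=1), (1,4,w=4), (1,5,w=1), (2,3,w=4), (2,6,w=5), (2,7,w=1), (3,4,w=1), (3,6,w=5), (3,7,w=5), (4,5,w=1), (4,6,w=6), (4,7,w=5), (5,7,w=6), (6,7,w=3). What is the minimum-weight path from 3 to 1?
1 (path: 3 -> 1; weights 1 = 1)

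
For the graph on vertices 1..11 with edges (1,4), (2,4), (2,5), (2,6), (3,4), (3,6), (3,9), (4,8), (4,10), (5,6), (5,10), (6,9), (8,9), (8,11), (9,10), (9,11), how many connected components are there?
2 (components: {1, 2, 3, 4, 5, 6, 8, 9, 10, 11}, {7})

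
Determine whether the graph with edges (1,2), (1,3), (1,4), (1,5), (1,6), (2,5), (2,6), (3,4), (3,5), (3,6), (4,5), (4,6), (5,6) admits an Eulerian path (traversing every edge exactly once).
No (4 vertices have odd degree: {1, 2, 5, 6}; Eulerian path requires 0 or 2)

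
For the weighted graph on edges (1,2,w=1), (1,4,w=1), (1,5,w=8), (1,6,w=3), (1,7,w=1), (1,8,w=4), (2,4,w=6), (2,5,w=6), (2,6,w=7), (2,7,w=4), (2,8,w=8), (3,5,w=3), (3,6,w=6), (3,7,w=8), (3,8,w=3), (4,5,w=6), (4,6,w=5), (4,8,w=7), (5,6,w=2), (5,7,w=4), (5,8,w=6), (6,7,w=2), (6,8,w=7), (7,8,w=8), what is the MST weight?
13 (MST edges: (1,2,w=1), (1,4,w=1), (1,7,w=1), (3,5,w=3), (3,8,w=3), (5,6,w=2), (6,7,w=2); sum of weights 1 + 1 + 1 + 3 + 3 + 2 + 2 = 13)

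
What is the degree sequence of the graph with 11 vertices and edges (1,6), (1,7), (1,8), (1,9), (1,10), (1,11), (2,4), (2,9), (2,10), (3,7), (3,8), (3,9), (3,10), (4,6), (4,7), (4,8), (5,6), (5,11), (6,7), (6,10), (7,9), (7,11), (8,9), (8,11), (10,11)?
[6, 6, 5, 5, 5, 5, 5, 4, 4, 3, 2] (degrees: deg(1)=6, deg(2)=3, deg(3)=4, deg(4)=4, deg(5)=2, deg(6)=5, deg(7)=6, deg(8)=5, deg(9)=5, deg(10)=5, deg(11)=5)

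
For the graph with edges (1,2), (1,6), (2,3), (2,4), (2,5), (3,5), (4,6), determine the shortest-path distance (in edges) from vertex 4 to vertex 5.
2 (path: 4 -> 2 -> 5, 2 edges)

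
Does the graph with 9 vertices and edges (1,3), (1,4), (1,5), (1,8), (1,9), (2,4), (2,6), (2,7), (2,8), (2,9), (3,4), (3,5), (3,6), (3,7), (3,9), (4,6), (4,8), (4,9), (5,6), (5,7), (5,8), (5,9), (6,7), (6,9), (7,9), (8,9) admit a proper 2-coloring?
No (odd cycle of length 3: 4 -> 1 -> 3 -> 4)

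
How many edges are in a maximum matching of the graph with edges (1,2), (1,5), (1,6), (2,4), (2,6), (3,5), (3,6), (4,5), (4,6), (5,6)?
3 (matching: (1,2), (3,6), (4,5); upper bound floor(n/2) = floor(6/2) = 3)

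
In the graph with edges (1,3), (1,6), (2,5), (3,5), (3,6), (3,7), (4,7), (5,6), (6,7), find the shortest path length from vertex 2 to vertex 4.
4 (path: 2 -> 5 -> 3 -> 7 -> 4, 4 edges)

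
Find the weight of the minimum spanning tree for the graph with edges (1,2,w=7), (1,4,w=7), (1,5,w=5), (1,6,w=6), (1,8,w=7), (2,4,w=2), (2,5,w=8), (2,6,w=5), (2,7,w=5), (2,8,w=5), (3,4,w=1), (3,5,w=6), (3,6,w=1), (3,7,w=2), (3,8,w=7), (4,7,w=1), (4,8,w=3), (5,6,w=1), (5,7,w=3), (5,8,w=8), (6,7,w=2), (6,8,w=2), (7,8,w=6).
13 (MST edges: (1,5,w=5), (2,4,w=2), (3,4,w=1), (3,6,w=1), (4,7,w=1), (5,6,w=1), (6,8,w=2); sum of weights 5 + 2 + 1 + 1 + 1 + 1 + 2 = 13)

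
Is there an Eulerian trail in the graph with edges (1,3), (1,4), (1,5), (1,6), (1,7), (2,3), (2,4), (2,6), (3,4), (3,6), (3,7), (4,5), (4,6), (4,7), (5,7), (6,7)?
No (6 vertices have odd degree: {1, 2, 3, 5, 6, 7}; Eulerian path requires 0 or 2)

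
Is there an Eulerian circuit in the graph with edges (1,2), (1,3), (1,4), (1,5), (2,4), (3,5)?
Yes (the graph is connected and all 5 vertices have even degree)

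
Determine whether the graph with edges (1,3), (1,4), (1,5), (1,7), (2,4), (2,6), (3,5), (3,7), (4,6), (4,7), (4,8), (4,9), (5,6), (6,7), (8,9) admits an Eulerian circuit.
No (2 vertices have odd degree: {3, 5}; Eulerian circuit requires 0)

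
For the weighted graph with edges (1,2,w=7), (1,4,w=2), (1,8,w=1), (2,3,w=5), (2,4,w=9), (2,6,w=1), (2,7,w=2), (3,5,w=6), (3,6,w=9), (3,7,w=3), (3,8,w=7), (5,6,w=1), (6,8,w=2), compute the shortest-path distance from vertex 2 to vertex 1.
4 (path: 2 -> 6 -> 8 -> 1; weights 1 + 2 + 1 = 4)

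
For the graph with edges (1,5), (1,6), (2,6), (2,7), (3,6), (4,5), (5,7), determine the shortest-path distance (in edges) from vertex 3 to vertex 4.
4 (path: 3 -> 6 -> 1 -> 5 -> 4, 4 edges)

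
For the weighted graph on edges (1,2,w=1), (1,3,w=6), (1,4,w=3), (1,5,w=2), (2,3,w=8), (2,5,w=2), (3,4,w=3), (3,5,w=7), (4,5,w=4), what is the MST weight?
9 (MST edges: (1,2,w=1), (1,4,w=3), (1,5,w=2), (3,4,w=3); sum of weights 1 + 3 + 2 + 3 = 9)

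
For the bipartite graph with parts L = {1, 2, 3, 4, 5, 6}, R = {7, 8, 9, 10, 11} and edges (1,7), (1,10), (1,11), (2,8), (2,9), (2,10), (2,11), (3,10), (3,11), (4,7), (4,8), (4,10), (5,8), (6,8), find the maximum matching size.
5 (matching: (1,11), (2,9), (3,10), (4,7), (5,8); upper bound min(|L|,|R|) = min(6,5) = 5)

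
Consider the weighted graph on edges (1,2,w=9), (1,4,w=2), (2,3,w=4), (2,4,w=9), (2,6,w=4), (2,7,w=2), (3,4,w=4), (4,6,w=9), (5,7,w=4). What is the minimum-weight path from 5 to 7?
4 (path: 5 -> 7; weights 4 = 4)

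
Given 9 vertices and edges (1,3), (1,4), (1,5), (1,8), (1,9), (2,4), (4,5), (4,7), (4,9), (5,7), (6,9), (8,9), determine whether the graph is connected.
Yes (BFS from 1 visits [1, 3, 4, 5, 8, 9, 2, 7, 6] — all 9 vertices reached)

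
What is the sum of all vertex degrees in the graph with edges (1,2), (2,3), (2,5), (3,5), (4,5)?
10 (handshake: sum of degrees = 2|E| = 2 x 5 = 10)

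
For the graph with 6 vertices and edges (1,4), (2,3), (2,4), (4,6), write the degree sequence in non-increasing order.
[3, 2, 1, 1, 1, 0] (degrees: deg(1)=1, deg(2)=2, deg(3)=1, deg(4)=3, deg(5)=0, deg(6)=1)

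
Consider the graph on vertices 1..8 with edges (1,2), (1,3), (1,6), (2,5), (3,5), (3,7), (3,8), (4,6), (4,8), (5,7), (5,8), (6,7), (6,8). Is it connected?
Yes (BFS from 1 visits [1, 2, 3, 6, 5, 7, 8, 4] — all 8 vertices reached)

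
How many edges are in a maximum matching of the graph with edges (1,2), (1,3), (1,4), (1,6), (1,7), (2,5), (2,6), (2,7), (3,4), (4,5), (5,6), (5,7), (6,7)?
3 (matching: (1,7), (2,6), (4,5); upper bound floor(n/2) = floor(7/2) = 3)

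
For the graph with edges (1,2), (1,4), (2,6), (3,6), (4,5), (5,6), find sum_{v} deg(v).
12 (handshake: sum of degrees = 2|E| = 2 x 6 = 12)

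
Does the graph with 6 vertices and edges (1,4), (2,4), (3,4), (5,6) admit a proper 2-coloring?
Yes. Partition: {1, 2, 3, 5}, {4, 6}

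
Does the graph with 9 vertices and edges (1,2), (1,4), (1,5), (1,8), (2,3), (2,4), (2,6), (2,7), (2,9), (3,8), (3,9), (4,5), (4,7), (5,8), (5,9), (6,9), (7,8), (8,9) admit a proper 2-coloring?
No (odd cycle of length 3: 5 -> 1 -> 4 -> 5)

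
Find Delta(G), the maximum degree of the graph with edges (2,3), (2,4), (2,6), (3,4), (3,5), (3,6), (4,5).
4 (attained at vertex 3)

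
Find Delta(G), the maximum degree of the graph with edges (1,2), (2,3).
2 (attained at vertex 2)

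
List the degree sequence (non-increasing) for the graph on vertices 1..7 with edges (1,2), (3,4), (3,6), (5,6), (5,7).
[2, 2, 2, 1, 1, 1, 1] (degrees: deg(1)=1, deg(2)=1, deg(3)=2, deg(4)=1, deg(5)=2, deg(6)=2, deg(7)=1)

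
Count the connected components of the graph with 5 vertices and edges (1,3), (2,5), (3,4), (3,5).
1 (components: {1, 2, 3, 4, 5})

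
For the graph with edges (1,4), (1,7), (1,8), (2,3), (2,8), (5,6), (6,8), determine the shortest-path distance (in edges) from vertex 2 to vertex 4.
3 (path: 2 -> 8 -> 1 -> 4, 3 edges)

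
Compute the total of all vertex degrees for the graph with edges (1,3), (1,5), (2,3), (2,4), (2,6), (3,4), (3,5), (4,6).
16 (handshake: sum of degrees = 2|E| = 2 x 8 = 16)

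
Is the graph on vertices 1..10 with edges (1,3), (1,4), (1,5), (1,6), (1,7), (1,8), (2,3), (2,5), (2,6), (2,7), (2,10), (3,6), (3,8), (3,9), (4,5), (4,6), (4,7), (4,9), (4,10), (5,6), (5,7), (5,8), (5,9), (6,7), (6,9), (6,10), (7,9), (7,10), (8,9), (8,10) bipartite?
No (odd cycle of length 3: 7 -> 1 -> 4 -> 7)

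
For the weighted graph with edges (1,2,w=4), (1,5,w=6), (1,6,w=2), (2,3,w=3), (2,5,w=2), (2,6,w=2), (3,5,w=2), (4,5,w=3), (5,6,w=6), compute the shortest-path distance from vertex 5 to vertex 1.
6 (path: 5 -> 1; weights 6 = 6)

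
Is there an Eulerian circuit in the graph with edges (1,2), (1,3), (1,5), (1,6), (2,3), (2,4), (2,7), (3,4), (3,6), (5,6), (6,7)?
Yes (the graph is connected and all 7 vertices have even degree)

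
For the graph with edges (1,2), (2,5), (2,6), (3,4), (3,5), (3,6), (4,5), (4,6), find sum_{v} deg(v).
16 (handshake: sum of degrees = 2|E| = 2 x 8 = 16)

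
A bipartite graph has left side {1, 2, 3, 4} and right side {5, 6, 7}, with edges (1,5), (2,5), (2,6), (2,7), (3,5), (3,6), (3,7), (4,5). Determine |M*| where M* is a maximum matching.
3 (matching: (1,5), (2,7), (3,6); upper bound min(|L|,|R|) = min(4,3) = 3)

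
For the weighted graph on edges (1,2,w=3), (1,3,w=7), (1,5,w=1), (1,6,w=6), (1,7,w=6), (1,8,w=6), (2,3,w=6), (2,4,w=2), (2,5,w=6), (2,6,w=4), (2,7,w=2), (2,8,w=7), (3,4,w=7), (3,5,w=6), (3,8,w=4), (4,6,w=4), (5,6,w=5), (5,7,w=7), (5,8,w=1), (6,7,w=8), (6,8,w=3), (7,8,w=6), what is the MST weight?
16 (MST edges: (1,2,w=3), (1,5,w=1), (2,4,w=2), (2,7,w=2), (3,8,w=4), (5,8,w=1), (6,8,w=3); sum of weights 3 + 1 + 2 + 2 + 4 + 1 + 3 = 16)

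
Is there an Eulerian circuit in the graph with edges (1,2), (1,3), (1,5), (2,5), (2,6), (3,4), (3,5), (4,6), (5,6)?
No (4 vertices have odd degree: {1, 2, 3, 6}; Eulerian circuit requires 0)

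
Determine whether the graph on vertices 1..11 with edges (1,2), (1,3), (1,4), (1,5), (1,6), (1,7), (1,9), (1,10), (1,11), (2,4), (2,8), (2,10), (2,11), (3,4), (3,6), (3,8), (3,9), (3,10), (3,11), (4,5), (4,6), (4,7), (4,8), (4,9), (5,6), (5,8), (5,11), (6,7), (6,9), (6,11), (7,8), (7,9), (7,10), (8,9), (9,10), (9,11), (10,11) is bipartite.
No (odd cycle of length 3: 3 -> 1 -> 11 -> 3)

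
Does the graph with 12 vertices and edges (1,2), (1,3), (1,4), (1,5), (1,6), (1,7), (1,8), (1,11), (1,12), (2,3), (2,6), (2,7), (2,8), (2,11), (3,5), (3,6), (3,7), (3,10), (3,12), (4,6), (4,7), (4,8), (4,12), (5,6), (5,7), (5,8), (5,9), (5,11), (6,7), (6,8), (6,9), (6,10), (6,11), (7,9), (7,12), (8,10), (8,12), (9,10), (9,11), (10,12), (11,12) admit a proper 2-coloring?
No (odd cycle of length 3: 5 -> 1 -> 6 -> 5)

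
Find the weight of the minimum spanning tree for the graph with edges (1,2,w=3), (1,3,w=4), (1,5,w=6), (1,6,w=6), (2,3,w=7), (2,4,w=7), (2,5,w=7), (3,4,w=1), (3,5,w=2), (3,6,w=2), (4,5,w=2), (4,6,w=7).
12 (MST edges: (1,2,w=3), (1,3,w=4), (3,4,w=1), (3,5,w=2), (3,6,w=2); sum of weights 3 + 4 + 1 + 2 + 2 = 12)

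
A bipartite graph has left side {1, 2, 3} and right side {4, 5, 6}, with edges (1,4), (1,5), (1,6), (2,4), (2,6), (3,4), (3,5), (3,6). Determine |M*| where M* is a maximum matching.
3 (matching: (1,6), (2,4), (3,5); upper bound min(|L|,|R|) = min(3,3) = 3)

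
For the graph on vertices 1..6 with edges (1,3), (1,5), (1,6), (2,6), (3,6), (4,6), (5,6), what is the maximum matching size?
2 (matching: (1,5), (4,6); upper bound floor(n/2) = floor(6/2) = 3)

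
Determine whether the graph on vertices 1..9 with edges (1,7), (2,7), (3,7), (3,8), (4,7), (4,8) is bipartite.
Yes. Partition: {1, 2, 3, 4, 5, 6, 9}, {7, 8}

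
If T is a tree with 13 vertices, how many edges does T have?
12 (A tree on V vertices has V - 1 edges, so 13 - 1 = 12)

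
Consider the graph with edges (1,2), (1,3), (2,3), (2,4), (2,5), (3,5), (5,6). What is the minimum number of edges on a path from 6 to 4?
3 (path: 6 -> 5 -> 2 -> 4, 3 edges)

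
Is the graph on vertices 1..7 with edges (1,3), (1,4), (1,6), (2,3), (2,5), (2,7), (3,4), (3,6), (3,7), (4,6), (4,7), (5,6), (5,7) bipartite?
No (odd cycle of length 3: 4 -> 1 -> 6 -> 4)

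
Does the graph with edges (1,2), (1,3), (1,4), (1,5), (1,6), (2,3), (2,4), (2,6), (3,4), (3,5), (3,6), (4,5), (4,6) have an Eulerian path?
No (4 vertices have odd degree: {1, 3, 4, 5}; Eulerian path requires 0 or 2)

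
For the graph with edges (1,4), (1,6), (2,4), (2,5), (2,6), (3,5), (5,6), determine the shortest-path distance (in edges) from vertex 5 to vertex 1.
2 (path: 5 -> 6 -> 1, 2 edges)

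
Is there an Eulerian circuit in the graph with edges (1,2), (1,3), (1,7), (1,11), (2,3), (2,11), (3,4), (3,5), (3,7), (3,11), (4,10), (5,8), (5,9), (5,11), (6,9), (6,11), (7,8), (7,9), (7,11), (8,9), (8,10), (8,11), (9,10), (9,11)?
No (4 vertices have odd degree: {2, 7, 8, 10}; Eulerian circuit requires 0)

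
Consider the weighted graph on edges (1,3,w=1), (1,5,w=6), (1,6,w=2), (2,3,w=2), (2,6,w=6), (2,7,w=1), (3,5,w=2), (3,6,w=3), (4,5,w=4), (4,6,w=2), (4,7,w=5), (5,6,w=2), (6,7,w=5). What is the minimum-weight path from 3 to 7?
3 (path: 3 -> 2 -> 7; weights 2 + 1 = 3)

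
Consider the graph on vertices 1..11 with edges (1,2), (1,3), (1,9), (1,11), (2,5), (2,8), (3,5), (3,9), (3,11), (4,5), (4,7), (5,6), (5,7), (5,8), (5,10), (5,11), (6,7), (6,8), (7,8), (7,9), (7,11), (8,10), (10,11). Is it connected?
Yes (BFS from 1 visits [1, 2, 3, 9, 11, 5, 8, 7, 10, 4, 6] — all 11 vertices reached)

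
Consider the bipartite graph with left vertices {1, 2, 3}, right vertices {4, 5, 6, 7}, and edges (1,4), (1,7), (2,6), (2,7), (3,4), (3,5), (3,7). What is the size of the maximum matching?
3 (matching: (1,7), (2,6), (3,5); upper bound min(|L|,|R|) = min(3,4) = 3)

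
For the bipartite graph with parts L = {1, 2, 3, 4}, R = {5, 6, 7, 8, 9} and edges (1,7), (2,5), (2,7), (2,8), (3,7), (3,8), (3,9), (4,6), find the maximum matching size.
4 (matching: (1,7), (2,8), (3,9), (4,6); upper bound min(|L|,|R|) = min(4,5) = 4)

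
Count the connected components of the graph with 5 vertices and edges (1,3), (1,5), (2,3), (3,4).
1 (components: {1, 2, 3, 4, 5})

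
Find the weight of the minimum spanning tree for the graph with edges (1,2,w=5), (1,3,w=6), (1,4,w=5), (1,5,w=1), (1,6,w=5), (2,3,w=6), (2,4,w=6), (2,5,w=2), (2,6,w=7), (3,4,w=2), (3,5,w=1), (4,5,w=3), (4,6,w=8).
11 (MST edges: (1,5,w=1), (1,6,w=5), (2,5,w=2), (3,4,w=2), (3,5,w=1); sum of weights 1 + 5 + 2 + 2 + 1 = 11)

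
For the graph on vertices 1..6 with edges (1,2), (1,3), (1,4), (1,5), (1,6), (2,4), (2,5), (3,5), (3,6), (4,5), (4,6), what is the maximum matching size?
3 (matching: (1,4), (2,5), (3,6); upper bound floor(n/2) = floor(6/2) = 3)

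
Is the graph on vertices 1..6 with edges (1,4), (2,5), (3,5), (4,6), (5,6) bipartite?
Yes. Partition: {1, 2, 3, 6}, {4, 5}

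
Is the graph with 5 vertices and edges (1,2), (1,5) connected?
No, it has 3 components: {1, 2, 5}, {3}, {4}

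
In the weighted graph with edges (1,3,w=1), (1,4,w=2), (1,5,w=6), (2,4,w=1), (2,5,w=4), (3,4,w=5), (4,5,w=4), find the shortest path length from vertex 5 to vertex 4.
4 (path: 5 -> 4; weights 4 = 4)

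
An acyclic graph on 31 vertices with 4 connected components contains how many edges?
27 (Each of the 4 component trees on V_i vertices has V_i - 1 edges; summing gives V - C = 31 - 4 = 27)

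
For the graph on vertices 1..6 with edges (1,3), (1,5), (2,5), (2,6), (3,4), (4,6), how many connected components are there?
1 (components: {1, 2, 3, 4, 5, 6})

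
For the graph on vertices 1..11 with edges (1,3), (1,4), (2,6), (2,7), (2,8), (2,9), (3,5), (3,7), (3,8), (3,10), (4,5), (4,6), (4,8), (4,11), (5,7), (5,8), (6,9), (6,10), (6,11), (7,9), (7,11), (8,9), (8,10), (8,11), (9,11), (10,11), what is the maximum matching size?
5 (matching: (2,7), (3,5), (4,6), (8,9), (10,11); upper bound floor(n/2) = floor(11/2) = 5)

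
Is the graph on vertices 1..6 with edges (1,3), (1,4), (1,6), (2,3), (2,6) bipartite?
Yes. Partition: {1, 2, 5}, {3, 4, 6}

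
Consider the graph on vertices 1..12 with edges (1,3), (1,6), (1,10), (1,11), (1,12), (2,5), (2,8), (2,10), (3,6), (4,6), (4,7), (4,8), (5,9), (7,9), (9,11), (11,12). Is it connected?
Yes (BFS from 1 visits [1, 3, 6, 10, 11, 12, 4, 2, 9, 7, 8, 5] — all 12 vertices reached)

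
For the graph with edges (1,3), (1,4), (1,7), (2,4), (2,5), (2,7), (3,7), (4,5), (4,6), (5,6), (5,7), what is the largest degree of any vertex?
4 (attained at vertices 4, 5, 7)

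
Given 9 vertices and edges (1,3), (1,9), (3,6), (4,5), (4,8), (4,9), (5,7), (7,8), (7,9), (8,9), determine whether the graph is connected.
No, it has 2 components: {1, 3, 4, 5, 6, 7, 8, 9}, {2}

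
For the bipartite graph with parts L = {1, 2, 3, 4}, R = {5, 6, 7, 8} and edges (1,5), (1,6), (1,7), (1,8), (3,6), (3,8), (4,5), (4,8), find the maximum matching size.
3 (matching: (1,7), (3,6), (4,8); upper bound min(|L|,|R|) = min(4,4) = 4)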